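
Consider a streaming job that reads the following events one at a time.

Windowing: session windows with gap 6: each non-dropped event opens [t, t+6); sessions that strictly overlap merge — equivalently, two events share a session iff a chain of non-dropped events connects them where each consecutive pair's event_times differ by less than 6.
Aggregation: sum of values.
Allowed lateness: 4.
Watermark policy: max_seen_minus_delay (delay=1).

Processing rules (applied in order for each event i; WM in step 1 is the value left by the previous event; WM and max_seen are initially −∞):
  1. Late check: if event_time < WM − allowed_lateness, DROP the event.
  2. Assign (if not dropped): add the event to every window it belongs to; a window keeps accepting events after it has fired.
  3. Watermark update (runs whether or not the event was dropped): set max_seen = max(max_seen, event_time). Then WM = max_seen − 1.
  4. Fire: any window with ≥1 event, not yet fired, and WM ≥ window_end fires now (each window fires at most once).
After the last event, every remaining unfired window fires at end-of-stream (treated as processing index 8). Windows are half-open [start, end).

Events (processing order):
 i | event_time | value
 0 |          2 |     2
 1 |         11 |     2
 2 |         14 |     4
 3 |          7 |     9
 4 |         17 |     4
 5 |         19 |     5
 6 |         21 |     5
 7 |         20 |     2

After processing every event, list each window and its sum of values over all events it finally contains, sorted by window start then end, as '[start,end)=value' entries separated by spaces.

i=0 t=2 v=2: → [2,8); WM=1
i=1 t=11 v=2: → [11,17); WM=10
i=2 t=14 v=4: → [11,20); WM=13
i=3 t=7 v=9: DROP (t<13-4); WM=13
i=4 t=17 v=4: → [11,23); WM=16
i=5 t=19 v=5: → [11,25); WM=18
i=6 t=21 v=5: → [11,27); WM=20
i=7 t=20 v=2: → [11,27); WM=20

[2,8)=2 [11,27)=22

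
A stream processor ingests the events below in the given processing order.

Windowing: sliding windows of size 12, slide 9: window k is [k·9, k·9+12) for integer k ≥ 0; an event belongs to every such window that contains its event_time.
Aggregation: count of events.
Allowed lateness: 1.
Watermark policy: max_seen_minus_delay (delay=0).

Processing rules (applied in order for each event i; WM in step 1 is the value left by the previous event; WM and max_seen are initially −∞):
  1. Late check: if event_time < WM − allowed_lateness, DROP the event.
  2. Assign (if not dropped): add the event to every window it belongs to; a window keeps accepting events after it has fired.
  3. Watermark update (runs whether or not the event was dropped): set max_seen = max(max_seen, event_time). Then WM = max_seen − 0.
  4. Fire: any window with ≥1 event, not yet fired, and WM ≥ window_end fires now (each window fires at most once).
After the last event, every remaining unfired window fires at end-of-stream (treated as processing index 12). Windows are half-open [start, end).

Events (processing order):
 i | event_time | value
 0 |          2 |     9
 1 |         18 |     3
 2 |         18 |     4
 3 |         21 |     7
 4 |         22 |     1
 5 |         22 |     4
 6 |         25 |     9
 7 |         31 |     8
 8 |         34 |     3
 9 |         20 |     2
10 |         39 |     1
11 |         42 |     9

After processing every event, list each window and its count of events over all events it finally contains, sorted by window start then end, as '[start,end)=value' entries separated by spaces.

i=0 t=2 v=9: → [0,12); WM=2
i=1 t=18 v=3: → [18,30),[9,21); WM=18; [0,12) fires=1
i=2 t=18 v=4: → [18,30),[9,21); WM=18
i=3 t=21 v=7: → [18,30); WM=21; [9,21) fires=2
i=4 t=22 v=1: → [18,30); WM=22
i=5 t=22 v=4: → [18,30); WM=22
i=6 t=25 v=9: → [18,30); WM=25
i=7 t=31 v=8: → [27,39); WM=31; [18,30) fires=6
i=8 t=34 v=3: → [27,39); WM=34
i=9 t=20 v=2: DROP (t<34-1); WM=34
i=10 t=39 v=1: → [36,48); WM=39; [27,39) fires=2
i=11 t=42 v=9: → [36,48); WM=42

[0,12)=1 [9,21)=2 [18,30)=6 [27,39)=2 [36,48)=2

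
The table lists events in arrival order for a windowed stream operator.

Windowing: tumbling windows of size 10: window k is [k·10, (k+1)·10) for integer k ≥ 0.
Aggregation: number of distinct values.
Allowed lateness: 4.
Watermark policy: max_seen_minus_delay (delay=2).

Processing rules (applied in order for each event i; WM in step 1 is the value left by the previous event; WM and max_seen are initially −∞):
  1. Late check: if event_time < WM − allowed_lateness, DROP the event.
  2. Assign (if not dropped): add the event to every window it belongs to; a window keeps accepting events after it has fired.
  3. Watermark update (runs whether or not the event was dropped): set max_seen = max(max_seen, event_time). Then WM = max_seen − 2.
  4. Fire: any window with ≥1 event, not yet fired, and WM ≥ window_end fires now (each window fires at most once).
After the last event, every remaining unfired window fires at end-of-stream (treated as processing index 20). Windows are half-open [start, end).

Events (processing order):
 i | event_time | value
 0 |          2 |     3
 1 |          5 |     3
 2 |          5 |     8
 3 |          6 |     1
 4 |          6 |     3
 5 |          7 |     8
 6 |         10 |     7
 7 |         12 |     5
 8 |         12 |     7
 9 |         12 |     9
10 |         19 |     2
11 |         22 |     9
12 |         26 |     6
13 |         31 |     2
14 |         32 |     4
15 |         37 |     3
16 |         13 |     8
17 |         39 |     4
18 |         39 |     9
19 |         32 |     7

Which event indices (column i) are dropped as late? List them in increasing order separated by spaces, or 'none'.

16 19

i=0 t=2 v=3: → [0,10); WM=0
i=1 t=5 v=3: → [0,10); WM=3
i=2 t=5 v=8: → [0,10); WM=3
i=3 t=6 v=1: → [0,10); WM=4
i=4 t=6 v=3: → [0,10); WM=4
i=5 t=7 v=8: → [0,10); WM=5
i=6 t=10 v=7: → [10,20); WM=8
i=7 t=12 v=5: → [10,20); WM=10; [0,10) fires=3
i=8 t=12 v=7: → [10,20); WM=10
i=9 t=12 v=9: → [10,20); WM=10
i=10 t=19 v=2: → [10,20); WM=17
i=11 t=22 v=9: → [20,30); WM=20; [10,20) fires=4
i=12 t=26 v=6: → [20,30); WM=24
i=13 t=31 v=2: → [30,40); WM=29
i=14 t=32 v=4: → [30,40); WM=30; [20,30) fires=2
i=15 t=37 v=3: → [30,40); WM=35
i=16 t=13 v=8: DROP (t<35-4); WM=35
i=17 t=39 v=4: → [30,40); WM=37
i=18 t=39 v=9: → [30,40); WM=37
i=19 t=32 v=7: DROP (t<37-4); WM=37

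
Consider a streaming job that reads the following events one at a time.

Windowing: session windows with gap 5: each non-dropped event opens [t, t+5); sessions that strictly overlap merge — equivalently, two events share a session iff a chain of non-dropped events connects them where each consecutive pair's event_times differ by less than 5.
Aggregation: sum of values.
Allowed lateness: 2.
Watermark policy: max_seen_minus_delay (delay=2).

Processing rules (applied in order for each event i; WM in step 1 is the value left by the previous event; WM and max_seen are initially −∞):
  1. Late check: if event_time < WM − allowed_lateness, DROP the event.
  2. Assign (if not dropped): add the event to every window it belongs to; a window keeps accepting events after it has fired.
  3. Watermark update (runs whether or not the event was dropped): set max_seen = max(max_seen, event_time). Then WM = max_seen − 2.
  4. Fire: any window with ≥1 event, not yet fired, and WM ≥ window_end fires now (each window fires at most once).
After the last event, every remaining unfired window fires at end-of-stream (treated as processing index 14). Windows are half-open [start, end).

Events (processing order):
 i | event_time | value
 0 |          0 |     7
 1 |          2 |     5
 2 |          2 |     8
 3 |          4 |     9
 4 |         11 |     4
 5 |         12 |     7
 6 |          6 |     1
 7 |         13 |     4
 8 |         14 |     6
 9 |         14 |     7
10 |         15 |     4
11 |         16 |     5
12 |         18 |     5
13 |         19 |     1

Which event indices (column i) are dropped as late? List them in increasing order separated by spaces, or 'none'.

i=0 t=0 v=7: → [0,5); WM=-2
i=1 t=2 v=5: → [0,7); WM=0
i=2 t=2 v=8: → [0,7); WM=0
i=3 t=4 v=9: → [0,9); WM=2
i=4 t=11 v=4: → [11,16); WM=9
i=5 t=12 v=7: → [11,17); WM=10
i=6 t=6 v=1: DROP (t<10-2); WM=10
i=7 t=13 v=4: → [11,18); WM=11
i=8 t=14 v=6: → [11,19); WM=12
i=9 t=14 v=7: → [11,19); WM=12
i=10 t=15 v=4: → [11,20); WM=13
i=11 t=16 v=5: → [11,21); WM=14
i=12 t=18 v=5: → [11,23); WM=16
i=13 t=19 v=1: → [11,24); WM=17

6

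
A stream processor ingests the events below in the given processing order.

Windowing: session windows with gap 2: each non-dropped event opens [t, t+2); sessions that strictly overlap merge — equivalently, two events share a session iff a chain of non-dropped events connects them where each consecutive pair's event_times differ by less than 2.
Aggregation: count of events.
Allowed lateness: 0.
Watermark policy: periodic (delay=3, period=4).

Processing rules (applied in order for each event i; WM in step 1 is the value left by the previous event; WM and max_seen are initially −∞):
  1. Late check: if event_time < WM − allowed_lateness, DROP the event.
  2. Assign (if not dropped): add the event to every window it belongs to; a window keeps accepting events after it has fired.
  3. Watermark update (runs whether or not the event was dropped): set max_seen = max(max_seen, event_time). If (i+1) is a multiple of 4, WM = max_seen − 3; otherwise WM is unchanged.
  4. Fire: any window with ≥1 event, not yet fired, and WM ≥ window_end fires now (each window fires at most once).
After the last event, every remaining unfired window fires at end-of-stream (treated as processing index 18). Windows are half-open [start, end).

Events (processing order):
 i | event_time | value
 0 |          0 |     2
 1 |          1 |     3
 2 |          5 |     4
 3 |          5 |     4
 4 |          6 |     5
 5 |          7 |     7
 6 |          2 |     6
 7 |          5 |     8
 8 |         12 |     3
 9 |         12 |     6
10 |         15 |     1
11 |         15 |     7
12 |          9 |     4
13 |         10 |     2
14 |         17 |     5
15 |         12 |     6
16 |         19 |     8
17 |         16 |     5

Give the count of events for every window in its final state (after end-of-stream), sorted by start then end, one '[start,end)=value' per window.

[0,4)=3 [5,9)=5 [12,14)=3 [15,19)=4 [19,21)=1

i=0 t=0 v=2: → [0,2); WM=−∞
i=1 t=1 v=3: → [0,3); WM=−∞
i=2 t=5 v=4: → [5,7); WM=−∞
i=3 t=5 v=4: → [5,7); WM=2
i=4 t=6 v=5: → [5,8); WM=2
i=5 t=7 v=7: → [5,9); WM=2
i=6 t=2 v=6: → [0,4); WM=2
i=7 t=5 v=8: → [5,9); WM=4
i=8 t=12 v=3: → [12,14); WM=4
i=9 t=12 v=6: → [12,14); WM=4
i=10 t=15 v=1: → [15,17); WM=4
i=11 t=15 v=7: → [15,17); WM=12
i=12 t=9 v=4: DROP (t<12-0); WM=12
i=13 t=10 v=2: DROP (t<12-0); WM=12
i=14 t=17 v=5: → [17,19); WM=12
i=15 t=12 v=6: → [12,14); WM=14
i=16 t=19 v=8: → [19,21); WM=14
i=17 t=16 v=5: → [15,19); WM=14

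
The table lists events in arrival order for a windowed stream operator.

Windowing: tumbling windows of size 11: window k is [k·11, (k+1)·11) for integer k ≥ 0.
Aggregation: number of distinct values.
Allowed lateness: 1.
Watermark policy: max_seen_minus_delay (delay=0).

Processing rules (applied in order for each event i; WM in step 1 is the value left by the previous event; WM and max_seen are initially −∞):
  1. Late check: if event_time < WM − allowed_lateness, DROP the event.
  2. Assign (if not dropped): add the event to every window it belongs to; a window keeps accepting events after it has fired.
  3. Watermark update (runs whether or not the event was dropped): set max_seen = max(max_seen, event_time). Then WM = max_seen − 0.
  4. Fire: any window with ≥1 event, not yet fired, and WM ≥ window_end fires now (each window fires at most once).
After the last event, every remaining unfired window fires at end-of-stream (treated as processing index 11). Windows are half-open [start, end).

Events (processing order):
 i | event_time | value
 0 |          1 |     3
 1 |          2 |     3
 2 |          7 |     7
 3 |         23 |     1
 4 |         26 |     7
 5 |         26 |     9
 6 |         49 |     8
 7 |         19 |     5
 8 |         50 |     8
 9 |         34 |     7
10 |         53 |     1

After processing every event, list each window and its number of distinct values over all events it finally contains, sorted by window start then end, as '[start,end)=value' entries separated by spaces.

i=0 t=1 v=3: → [0,11); WM=1
i=1 t=2 v=3: → [0,11); WM=2
i=2 t=7 v=7: → [0,11); WM=7
i=3 t=23 v=1: → [22,33); WM=23; [0,11) fires=2
i=4 t=26 v=7: → [22,33); WM=26
i=5 t=26 v=9: → [22,33); WM=26
i=6 t=49 v=8: → [44,55); WM=49; [22,33) fires=3
i=7 t=19 v=5: DROP (t<49-1); WM=49
i=8 t=50 v=8: → [44,55); WM=50
i=9 t=34 v=7: DROP (t<50-1); WM=50
i=10 t=53 v=1: → [44,55); WM=53

[0,11)=2 [22,33)=3 [44,55)=2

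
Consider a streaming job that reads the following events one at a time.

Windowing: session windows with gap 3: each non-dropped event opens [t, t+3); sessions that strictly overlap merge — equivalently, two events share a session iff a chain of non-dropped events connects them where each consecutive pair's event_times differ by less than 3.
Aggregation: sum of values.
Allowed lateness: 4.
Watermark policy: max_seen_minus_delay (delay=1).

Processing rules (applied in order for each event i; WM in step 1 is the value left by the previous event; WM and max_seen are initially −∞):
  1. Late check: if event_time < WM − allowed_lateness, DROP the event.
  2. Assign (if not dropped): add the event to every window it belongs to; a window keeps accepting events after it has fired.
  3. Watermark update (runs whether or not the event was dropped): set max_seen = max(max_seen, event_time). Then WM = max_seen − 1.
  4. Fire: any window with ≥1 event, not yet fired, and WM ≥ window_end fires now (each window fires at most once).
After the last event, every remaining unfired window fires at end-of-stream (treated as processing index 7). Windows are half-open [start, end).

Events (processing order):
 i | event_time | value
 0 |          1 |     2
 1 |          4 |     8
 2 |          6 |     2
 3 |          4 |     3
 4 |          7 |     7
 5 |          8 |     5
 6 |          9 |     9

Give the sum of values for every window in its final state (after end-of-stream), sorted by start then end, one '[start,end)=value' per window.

[1,4)=2 [4,12)=34

i=0 t=1 v=2: → [1,4); WM=0
i=1 t=4 v=8: → [4,7); WM=3
i=2 t=6 v=2: → [4,9); WM=5
i=3 t=4 v=3: → [4,9); WM=5
i=4 t=7 v=7: → [4,10); WM=6
i=5 t=8 v=5: → [4,11); WM=7
i=6 t=9 v=9: → [4,12); WM=8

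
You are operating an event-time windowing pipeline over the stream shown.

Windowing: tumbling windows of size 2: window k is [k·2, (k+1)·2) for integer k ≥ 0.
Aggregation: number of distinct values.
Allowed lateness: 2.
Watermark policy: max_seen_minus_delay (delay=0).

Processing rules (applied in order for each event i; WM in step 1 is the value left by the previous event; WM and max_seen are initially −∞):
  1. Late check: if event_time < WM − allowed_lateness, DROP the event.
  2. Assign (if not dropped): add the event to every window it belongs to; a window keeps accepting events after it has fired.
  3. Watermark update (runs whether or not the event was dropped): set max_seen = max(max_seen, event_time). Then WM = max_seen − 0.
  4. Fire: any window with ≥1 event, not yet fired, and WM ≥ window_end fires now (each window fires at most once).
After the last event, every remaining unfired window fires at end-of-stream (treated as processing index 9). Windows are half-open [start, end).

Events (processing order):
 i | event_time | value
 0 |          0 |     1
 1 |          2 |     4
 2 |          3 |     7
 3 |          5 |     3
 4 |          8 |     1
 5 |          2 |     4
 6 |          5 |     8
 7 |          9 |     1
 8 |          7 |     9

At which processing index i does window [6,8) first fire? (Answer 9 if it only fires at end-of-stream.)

8

i=0 t=0 v=1: → [0,2); WM=0
i=1 t=2 v=4: → [2,4); WM=2; [0,2) fires=1
i=2 t=3 v=7: → [2,4); WM=3
i=3 t=5 v=3: → [4,6); WM=5; [2,4) fires=2
i=4 t=8 v=1: → [8,10); WM=8; [4,6) fires=1
i=5 t=2 v=4: DROP (t<8-2); WM=8
i=6 t=5 v=8: DROP (t<8-2); WM=8
i=7 t=9 v=1: → [8,10); WM=9
i=8 t=7 v=9: → [6,8); WM=9; [6,8) fires=1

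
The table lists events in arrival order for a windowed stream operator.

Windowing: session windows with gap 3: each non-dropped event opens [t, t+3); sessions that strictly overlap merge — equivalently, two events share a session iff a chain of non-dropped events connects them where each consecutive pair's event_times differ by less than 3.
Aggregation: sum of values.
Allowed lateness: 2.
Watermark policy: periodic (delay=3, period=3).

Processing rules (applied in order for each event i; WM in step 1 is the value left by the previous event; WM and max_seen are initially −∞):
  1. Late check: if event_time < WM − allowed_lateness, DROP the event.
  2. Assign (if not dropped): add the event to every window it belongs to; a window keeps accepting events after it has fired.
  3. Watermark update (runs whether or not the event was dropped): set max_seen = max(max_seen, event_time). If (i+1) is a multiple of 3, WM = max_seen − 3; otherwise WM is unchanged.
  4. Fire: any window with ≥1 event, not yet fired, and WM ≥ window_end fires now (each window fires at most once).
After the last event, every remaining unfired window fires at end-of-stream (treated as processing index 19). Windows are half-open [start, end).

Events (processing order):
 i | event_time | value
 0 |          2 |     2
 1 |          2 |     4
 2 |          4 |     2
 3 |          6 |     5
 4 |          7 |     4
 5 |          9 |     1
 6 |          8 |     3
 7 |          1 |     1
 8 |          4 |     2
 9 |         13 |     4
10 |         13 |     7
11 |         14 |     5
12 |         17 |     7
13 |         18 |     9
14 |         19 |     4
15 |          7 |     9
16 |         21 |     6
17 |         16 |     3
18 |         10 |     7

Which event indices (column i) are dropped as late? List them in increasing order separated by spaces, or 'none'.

i=0 t=2 v=2: → [2,5); WM=−∞
i=1 t=2 v=4: → [2,5); WM=−∞
i=2 t=4 v=2: → [2,7); WM=1
i=3 t=6 v=5: → [2,9); WM=1
i=4 t=7 v=4: → [2,10); WM=1
i=5 t=9 v=1: → [2,12); WM=6
i=6 t=8 v=3: → [2,12); WM=6
i=7 t=1 v=1: DROP (t<6-2); WM=6
i=8 t=4 v=2: → [2,12); WM=6
i=9 t=13 v=4: → [13,16); WM=6
i=10 t=13 v=7: → [13,16); WM=6
i=11 t=14 v=5: → [13,17); WM=11
i=12 t=17 v=7: → [17,20); WM=11
i=13 t=18 v=9: → [17,21); WM=11
i=14 t=19 v=4: → [17,22); WM=16
i=15 t=7 v=9: DROP (t<16-2); WM=16
i=16 t=21 v=6: → [17,24); WM=16
i=17 t=16 v=3: → [13,24); WM=18
i=18 t=10 v=7: DROP (t<18-2); WM=18

7 15 18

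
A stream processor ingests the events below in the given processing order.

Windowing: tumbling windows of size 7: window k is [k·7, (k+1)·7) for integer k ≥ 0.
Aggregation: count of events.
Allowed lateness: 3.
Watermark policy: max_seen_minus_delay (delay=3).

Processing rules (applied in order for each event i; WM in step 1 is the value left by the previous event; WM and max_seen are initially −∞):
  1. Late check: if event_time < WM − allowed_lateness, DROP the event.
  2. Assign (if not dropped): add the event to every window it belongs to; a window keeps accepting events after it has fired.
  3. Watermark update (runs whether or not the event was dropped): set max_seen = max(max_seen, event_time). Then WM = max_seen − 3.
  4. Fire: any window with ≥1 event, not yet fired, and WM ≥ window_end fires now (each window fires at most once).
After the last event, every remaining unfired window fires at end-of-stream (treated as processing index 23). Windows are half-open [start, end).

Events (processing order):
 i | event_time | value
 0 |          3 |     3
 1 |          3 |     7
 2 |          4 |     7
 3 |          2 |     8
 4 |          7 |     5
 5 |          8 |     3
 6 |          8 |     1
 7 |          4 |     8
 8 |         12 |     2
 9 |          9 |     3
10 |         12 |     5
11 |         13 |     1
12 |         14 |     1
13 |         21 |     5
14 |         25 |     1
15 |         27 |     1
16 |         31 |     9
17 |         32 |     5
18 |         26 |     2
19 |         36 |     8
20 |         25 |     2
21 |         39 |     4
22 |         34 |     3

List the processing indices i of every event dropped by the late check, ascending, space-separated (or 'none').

i=0 t=3 v=3: → [0,7); WM=0
i=1 t=3 v=7: → [0,7); WM=0
i=2 t=4 v=7: → [0,7); WM=1
i=3 t=2 v=8: → [0,7); WM=1
i=4 t=7 v=5: → [7,14); WM=4
i=5 t=8 v=3: → [7,14); WM=5
i=6 t=8 v=1: → [7,14); WM=5
i=7 t=4 v=8: → [0,7); WM=5
i=8 t=12 v=2: → [7,14); WM=9; [0,7) fires=5
i=9 t=9 v=3: → [7,14); WM=9
i=10 t=12 v=5: → [7,14); WM=9
i=11 t=13 v=1: → [7,14); WM=10
i=12 t=14 v=1: → [14,21); WM=11
i=13 t=21 v=5: → [21,28); WM=18; [7,14) fires=7
i=14 t=25 v=1: → [21,28); WM=22; [14,21) fires=1
i=15 t=27 v=1: → [21,28); WM=24
i=16 t=31 v=9: → [28,35); WM=28; [21,28) fires=3
i=17 t=32 v=5: → [28,35); WM=29
i=18 t=26 v=2: → [21,28); WM=29
i=19 t=36 v=8: → [35,42); WM=33
i=20 t=25 v=2: DROP (t<33-3); WM=33
i=21 t=39 v=4: → [35,42); WM=36; [28,35) fires=2
i=22 t=34 v=3: → [28,35); WM=36

20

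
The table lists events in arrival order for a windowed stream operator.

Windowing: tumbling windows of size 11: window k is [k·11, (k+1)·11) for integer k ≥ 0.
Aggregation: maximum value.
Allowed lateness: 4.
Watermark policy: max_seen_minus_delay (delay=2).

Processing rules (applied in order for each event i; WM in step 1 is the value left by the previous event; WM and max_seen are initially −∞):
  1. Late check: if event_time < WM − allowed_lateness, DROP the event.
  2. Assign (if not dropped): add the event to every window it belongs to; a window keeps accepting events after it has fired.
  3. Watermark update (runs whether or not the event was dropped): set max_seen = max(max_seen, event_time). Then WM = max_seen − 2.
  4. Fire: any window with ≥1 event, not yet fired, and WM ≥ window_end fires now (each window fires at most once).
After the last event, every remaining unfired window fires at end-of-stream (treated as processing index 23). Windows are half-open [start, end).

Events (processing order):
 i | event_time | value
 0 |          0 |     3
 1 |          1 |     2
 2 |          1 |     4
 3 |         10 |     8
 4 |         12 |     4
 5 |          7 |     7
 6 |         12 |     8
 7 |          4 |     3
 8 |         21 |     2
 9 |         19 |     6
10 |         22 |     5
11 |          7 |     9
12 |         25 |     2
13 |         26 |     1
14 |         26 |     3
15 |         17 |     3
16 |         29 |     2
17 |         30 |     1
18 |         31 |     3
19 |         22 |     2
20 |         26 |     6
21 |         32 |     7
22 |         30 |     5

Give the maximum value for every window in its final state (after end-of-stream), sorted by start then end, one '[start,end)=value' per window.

i=0 t=0 v=3: → [0,11); WM=-2
i=1 t=1 v=2: → [0,11); WM=-1
i=2 t=1 v=4: → [0,11); WM=-1
i=3 t=10 v=8: → [0,11); WM=8
i=4 t=12 v=4: → [11,22); WM=10
i=5 t=7 v=7: → [0,11); WM=10
i=6 t=12 v=8: → [11,22); WM=10
i=7 t=4 v=3: DROP (t<10-4); WM=10
i=8 t=21 v=2: → [11,22); WM=19; [0,11) fires=8
i=9 t=19 v=6: → [11,22); WM=19
i=10 t=22 v=5: → [22,33); WM=20
i=11 t=7 v=9: DROP (t<20-4); WM=20
i=12 t=25 v=2: → [22,33); WM=23; [11,22) fires=8
i=13 t=26 v=1: → [22,33); WM=24
i=14 t=26 v=3: → [22,33); WM=24
i=15 t=17 v=3: DROP (t<24-4); WM=24
i=16 t=29 v=2: → [22,33); WM=27
i=17 t=30 v=1: → [22,33); WM=28
i=18 t=31 v=3: → [22,33); WM=29
i=19 t=22 v=2: DROP (t<29-4); WM=29
i=20 t=26 v=6: → [22,33); WM=29
i=21 t=32 v=7: → [22,33); WM=30
i=22 t=30 v=5: → [22,33); WM=30

[0,11)=8 [11,22)=8 [22,33)=7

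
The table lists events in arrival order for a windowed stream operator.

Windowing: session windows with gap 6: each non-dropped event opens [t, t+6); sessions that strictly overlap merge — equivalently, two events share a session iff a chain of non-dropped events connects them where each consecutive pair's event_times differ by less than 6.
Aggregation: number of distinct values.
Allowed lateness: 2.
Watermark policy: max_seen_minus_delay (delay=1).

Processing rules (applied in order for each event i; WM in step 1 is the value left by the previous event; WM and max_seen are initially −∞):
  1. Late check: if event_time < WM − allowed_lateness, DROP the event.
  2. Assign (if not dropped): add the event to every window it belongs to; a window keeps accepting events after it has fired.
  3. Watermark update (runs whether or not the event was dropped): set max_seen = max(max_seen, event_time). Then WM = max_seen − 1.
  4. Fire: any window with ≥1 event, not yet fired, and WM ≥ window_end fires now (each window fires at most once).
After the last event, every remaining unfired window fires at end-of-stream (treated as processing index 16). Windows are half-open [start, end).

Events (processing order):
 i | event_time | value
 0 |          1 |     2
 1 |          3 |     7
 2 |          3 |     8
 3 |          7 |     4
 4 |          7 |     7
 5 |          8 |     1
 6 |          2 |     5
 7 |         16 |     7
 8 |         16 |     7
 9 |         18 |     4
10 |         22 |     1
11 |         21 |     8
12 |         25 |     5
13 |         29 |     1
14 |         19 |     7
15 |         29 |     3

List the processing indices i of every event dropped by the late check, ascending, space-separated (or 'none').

6 14

i=0 t=1 v=2: → [1,7); WM=0
i=1 t=3 v=7: → [1,9); WM=2
i=2 t=3 v=8: → [1,9); WM=2
i=3 t=7 v=4: → [1,13); WM=6
i=4 t=7 v=7: → [1,13); WM=6
i=5 t=8 v=1: → [1,14); WM=7
i=6 t=2 v=5: DROP (t<7-2); WM=7
i=7 t=16 v=7: → [16,22); WM=15
i=8 t=16 v=7: → [16,22); WM=15
i=9 t=18 v=4: → [16,24); WM=17
i=10 t=22 v=1: → [16,28); WM=21
i=11 t=21 v=8: → [16,28); WM=21
i=12 t=25 v=5: → [16,31); WM=24
i=13 t=29 v=1: → [16,35); WM=28
i=14 t=19 v=7: DROP (t<28-2); WM=28
i=15 t=29 v=3: → [16,35); WM=28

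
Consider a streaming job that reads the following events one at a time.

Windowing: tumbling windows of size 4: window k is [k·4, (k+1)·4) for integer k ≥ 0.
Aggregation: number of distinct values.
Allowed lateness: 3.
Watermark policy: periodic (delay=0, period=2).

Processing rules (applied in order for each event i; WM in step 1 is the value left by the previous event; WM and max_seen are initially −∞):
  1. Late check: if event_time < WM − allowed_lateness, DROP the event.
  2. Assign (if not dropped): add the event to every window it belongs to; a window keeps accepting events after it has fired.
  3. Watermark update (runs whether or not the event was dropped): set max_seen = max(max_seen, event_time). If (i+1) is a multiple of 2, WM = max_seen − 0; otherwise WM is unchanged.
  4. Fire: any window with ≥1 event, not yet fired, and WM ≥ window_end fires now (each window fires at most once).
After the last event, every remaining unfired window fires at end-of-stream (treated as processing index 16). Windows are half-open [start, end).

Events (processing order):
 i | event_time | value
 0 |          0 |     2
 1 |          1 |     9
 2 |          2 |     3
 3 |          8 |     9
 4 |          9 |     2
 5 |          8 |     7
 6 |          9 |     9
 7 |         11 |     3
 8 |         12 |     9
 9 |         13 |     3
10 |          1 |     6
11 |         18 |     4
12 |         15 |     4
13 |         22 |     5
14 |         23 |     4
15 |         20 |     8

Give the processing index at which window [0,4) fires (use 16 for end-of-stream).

i=0 t=0 v=2: → [0,4); WM=−∞
i=1 t=1 v=9: → [0,4); WM=1
i=2 t=2 v=3: → [0,4); WM=1
i=3 t=8 v=9: → [8,12); WM=8; [0,4) fires=3
i=4 t=9 v=2: → [8,12); WM=8
i=5 t=8 v=7: → [8,12); WM=9
i=6 t=9 v=9: → [8,12); WM=9
i=7 t=11 v=3: → [8,12); WM=11
i=8 t=12 v=9: → [12,16); WM=11
i=9 t=13 v=3: → [12,16); WM=13; [8,12) fires=4
i=10 t=1 v=6: DROP (t<13-3); WM=13
i=11 t=18 v=4: → [16,20); WM=18; [12,16) fires=2
i=12 t=15 v=4: → [12,16); WM=18
i=13 t=22 v=5: → [20,24); WM=22; [16,20) fires=1
i=14 t=23 v=4: → [20,24); WM=22
i=15 t=20 v=8: → [20,24); WM=23

3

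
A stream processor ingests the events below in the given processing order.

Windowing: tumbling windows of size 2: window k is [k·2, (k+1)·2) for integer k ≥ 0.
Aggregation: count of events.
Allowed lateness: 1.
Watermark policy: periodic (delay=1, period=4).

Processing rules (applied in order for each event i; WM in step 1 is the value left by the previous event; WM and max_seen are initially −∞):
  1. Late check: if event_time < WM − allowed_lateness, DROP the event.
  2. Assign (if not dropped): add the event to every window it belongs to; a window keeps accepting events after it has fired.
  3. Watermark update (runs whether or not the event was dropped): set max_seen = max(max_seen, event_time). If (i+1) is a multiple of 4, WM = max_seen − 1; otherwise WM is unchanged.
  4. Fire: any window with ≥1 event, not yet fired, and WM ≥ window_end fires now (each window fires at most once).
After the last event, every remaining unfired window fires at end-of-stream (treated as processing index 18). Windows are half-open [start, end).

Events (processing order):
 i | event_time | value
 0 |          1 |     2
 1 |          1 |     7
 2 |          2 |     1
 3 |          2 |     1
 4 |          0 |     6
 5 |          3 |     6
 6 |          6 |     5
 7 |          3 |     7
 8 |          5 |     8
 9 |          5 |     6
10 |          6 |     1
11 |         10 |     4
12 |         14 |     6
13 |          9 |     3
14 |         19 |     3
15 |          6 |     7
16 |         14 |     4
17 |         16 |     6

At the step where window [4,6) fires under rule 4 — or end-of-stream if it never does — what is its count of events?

i=0 t=1 v=2: → [0,2); WM=−∞
i=1 t=1 v=7: → [0,2); WM=−∞
i=2 t=2 v=1: → [2,4); WM=−∞
i=3 t=2 v=1: → [2,4); WM=1
i=4 t=0 v=6: → [0,2); WM=1
i=5 t=3 v=6: → [2,4); WM=1
i=6 t=6 v=5: → [6,8); WM=1
i=7 t=3 v=7: → [2,4); WM=5; [0,2) fires=3 [2,4) fires=4
i=8 t=5 v=8: → [4,6); WM=5
i=9 t=5 v=6: → [4,6); WM=5
i=10 t=6 v=1: → [6,8); WM=5
i=11 t=10 v=4: → [10,12); WM=9; [4,6) fires=2 [6,8) fires=2
i=12 t=14 v=6: → [14,16); WM=9
i=13 t=9 v=3: → [8,10); WM=9
i=14 t=19 v=3: → [18,20); WM=9
i=15 t=6 v=7: DROP (t<9-1); WM=18; [8,10) fires=1 [10,12) fires=1 [14,16) fires=1
i=16 t=14 v=4: DROP (t<18-1); WM=18
i=17 t=16 v=6: DROP (t<18-1); WM=18

2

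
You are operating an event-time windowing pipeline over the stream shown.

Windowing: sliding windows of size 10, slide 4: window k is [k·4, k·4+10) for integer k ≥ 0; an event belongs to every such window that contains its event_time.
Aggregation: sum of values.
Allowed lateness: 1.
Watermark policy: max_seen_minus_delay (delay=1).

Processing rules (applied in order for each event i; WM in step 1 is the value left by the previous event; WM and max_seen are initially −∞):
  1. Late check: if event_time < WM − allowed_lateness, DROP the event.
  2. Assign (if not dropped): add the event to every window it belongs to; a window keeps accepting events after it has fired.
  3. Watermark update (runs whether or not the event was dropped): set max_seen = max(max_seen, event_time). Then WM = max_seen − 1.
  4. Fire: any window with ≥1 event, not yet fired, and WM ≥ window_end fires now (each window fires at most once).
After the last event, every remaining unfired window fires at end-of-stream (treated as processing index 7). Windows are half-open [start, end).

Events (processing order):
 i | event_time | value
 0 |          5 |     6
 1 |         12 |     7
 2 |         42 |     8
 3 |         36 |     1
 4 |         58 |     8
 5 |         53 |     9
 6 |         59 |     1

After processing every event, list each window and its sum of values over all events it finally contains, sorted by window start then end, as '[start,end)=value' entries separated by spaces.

[0,10)=6 [4,14)=13 [8,18)=7 [12,22)=7 [36,46)=8 [40,50)=8 [52,62)=9 [56,66)=9

i=0 t=5 v=6: → [4,14),[0,10); WM=4
i=1 t=12 v=7: → [12,22),[8,18),[4,14); WM=11; [0,10) fires=6
i=2 t=42 v=8: → [40,50),[36,46); WM=41; [4,14) fires=13 [8,18) fires=7 [12,22) fires=7
i=3 t=36 v=1: DROP (t<41-1); WM=41
i=4 t=58 v=8: → [56,66),[52,62); WM=57; [36,46) fires=8 [40,50) fires=8
i=5 t=53 v=9: DROP (t<57-1); WM=57
i=6 t=59 v=1: → [56,66),[52,62); WM=58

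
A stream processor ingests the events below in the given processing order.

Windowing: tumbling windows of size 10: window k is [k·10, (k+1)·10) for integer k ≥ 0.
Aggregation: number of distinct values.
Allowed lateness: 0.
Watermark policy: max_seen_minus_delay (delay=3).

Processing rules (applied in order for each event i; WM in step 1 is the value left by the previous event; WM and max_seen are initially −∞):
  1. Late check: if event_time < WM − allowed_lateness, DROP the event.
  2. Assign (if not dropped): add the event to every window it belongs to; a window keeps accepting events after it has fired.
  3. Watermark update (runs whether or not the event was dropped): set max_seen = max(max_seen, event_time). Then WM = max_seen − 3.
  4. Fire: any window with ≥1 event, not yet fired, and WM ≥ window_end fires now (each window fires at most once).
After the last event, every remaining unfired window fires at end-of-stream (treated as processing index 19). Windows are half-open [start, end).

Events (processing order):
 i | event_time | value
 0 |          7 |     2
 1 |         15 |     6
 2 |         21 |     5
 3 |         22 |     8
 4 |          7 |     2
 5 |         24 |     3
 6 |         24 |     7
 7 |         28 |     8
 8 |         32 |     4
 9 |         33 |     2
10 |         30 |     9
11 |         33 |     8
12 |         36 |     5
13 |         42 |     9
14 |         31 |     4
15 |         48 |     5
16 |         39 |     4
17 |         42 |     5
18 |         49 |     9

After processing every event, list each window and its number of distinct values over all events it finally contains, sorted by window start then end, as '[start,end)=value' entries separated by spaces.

i=0 t=7 v=2: → [0,10); WM=4
i=1 t=15 v=6: → [10,20); WM=12; [0,10) fires=1
i=2 t=21 v=5: → [20,30); WM=18
i=3 t=22 v=8: → [20,30); WM=19
i=4 t=7 v=2: DROP (t<19-0); WM=19
i=5 t=24 v=3: → [20,30); WM=21; [10,20) fires=1
i=6 t=24 v=7: → [20,30); WM=21
i=7 t=28 v=8: → [20,30); WM=25
i=8 t=32 v=4: → [30,40); WM=29
i=9 t=33 v=2: → [30,40); WM=30; [20,30) fires=4
i=10 t=30 v=9: → [30,40); WM=30
i=11 t=33 v=8: → [30,40); WM=30
i=12 t=36 v=5: → [30,40); WM=33
i=13 t=42 v=9: → [40,50); WM=39
i=14 t=31 v=4: DROP (t<39-0); WM=39
i=15 t=48 v=5: → [40,50); WM=45; [30,40) fires=5
i=16 t=39 v=4: DROP (t<45-0); WM=45
i=17 t=42 v=5: DROP (t<45-0); WM=45
i=18 t=49 v=9: → [40,50); WM=46

[0,10)=1 [10,20)=1 [20,30)=4 [30,40)=5 [40,50)=2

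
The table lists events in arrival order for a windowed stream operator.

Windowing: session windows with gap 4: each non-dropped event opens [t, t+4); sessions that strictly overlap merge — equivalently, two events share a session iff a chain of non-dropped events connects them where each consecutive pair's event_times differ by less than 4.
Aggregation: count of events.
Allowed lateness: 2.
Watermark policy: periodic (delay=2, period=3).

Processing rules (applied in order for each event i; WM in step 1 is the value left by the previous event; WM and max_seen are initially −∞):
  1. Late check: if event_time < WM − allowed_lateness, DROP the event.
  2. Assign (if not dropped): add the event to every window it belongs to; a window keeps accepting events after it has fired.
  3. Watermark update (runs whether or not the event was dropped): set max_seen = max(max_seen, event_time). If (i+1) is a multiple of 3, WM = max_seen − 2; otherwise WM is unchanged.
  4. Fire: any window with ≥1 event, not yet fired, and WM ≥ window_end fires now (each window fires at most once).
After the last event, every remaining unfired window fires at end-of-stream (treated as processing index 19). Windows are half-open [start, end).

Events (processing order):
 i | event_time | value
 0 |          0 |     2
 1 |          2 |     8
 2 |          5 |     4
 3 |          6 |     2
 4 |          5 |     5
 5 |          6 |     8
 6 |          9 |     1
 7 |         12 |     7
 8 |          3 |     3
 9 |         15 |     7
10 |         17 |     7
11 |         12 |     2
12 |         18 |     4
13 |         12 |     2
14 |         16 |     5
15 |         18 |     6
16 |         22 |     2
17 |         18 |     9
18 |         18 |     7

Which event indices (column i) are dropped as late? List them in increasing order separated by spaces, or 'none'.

i=0 t=0 v=2: → [0,4); WM=−∞
i=1 t=2 v=8: → [0,6); WM=−∞
i=2 t=5 v=4: → [0,9); WM=3
i=3 t=6 v=2: → [0,10); WM=3
i=4 t=5 v=5: → [0,10); WM=3
i=5 t=6 v=8: → [0,10); WM=4
i=6 t=9 v=1: → [0,13); WM=4
i=7 t=12 v=7: → [0,16); WM=4
i=8 t=3 v=3: → [0,16); WM=10
i=9 t=15 v=7: → [0,19); WM=10
i=10 t=17 v=7: → [0,21); WM=10
i=11 t=12 v=2: → [0,21); WM=15
i=12 t=18 v=4: → [0,22); WM=15
i=13 t=12 v=2: DROP (t<15-2); WM=15
i=14 t=16 v=5: → [0,22); WM=16
i=15 t=18 v=6: → [0,22); WM=16
i=16 t=22 v=2: → [22,26); WM=16
i=17 t=18 v=9: → [0,22); WM=20
i=18 t=18 v=7: → [0,22); WM=20

13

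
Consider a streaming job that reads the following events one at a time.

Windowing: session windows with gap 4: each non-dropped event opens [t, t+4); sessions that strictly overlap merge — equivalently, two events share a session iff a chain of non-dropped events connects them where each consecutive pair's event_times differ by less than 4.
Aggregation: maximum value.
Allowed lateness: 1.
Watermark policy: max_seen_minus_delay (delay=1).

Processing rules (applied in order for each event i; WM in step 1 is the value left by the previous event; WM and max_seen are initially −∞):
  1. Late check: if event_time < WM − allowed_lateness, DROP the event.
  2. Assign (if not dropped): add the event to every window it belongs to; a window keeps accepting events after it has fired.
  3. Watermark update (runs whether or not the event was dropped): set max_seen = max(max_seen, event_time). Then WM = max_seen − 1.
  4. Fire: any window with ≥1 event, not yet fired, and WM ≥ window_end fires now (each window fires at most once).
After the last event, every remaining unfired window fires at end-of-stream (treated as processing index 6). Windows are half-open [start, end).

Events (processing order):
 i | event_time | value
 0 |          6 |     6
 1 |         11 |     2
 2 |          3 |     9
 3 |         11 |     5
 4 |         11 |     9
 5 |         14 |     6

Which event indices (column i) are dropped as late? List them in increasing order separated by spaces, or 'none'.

2

i=0 t=6 v=6: → [6,10); WM=5
i=1 t=11 v=2: → [11,15); WM=10
i=2 t=3 v=9: DROP (t<10-1); WM=10
i=3 t=11 v=5: → [11,15); WM=10
i=4 t=11 v=9: → [11,15); WM=10
i=5 t=14 v=6: → [11,18); WM=13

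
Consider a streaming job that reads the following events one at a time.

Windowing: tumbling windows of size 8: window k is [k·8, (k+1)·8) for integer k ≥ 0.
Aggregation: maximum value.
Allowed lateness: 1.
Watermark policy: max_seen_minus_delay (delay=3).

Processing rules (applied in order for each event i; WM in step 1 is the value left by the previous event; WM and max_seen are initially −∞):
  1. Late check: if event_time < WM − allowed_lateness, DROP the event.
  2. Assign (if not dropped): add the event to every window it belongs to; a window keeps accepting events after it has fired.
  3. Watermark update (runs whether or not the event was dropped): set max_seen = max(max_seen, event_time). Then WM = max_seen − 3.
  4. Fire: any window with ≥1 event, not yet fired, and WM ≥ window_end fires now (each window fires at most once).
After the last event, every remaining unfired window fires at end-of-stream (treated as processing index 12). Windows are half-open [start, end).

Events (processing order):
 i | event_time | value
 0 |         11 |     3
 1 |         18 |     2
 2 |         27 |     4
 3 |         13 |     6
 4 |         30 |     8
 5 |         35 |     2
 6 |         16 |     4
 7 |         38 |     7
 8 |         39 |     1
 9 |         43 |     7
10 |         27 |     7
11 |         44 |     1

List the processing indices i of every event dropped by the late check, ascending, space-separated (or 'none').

3 6 10

i=0 t=11 v=3: → [8,16); WM=8
i=1 t=18 v=2: → [16,24); WM=15
i=2 t=27 v=4: → [24,32); WM=24; [8,16) fires=3 [16,24) fires=2
i=3 t=13 v=6: DROP (t<24-1); WM=24
i=4 t=30 v=8: → [24,32); WM=27
i=5 t=35 v=2: → [32,40); WM=32; [24,32) fires=8
i=6 t=16 v=4: DROP (t<32-1); WM=32
i=7 t=38 v=7: → [32,40); WM=35
i=8 t=39 v=1: → [32,40); WM=36
i=9 t=43 v=7: → [40,48); WM=40; [32,40) fires=7
i=10 t=27 v=7: DROP (t<40-1); WM=40
i=11 t=44 v=1: → [40,48); WM=41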